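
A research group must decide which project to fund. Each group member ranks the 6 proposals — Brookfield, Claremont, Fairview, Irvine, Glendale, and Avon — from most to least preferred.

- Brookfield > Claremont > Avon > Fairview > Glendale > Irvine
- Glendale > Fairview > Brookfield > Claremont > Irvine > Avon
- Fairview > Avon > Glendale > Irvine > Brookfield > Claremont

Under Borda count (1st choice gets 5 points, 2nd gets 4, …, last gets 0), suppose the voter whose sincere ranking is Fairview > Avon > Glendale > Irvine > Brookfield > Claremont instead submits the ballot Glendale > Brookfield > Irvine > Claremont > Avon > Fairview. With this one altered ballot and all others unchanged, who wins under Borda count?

Borda totals with the altered ballot: Brookfield 12, Claremont 8, Fairview 6, Irvine 4, Glendale 11, Avon 4.
The switch changes the winner from Fairview to Brookfield.

Brookfield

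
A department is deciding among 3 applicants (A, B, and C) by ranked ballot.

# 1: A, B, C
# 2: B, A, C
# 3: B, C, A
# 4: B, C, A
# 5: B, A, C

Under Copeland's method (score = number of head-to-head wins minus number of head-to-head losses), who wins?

Pairwise results:
  A vs B: B wins 4–1.
  A vs C: A wins 3–2.
  B vs C: B wins 5–0.
Copeland scores (wins − losses):
  A: 1 − 1 = 0
  B: 2 − 0 = 2
  C: 0 − 2 = -2
B has the best Copeland score.

B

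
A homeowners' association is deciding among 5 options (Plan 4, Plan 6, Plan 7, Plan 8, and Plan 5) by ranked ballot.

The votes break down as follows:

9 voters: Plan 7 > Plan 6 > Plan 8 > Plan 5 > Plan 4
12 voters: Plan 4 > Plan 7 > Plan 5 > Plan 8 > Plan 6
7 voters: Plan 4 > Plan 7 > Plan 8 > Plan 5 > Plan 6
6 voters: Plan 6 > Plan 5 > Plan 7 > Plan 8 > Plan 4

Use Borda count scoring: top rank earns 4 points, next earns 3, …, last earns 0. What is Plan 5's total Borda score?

58

Borda scores:
  Plan 4: 9·0 + 12·4 + 7·4 + 6·0 = 76
  Plan 6: 9·3 + 12·0 + 7·0 + 6·4 = 51
  Plan 7: 9·4 + 12·3 + 7·3 + 6·2 = 105
  Plan 8: 9·2 + 12·1 + 7·2 + 6·1 = 50
  Plan 5: 9·1 + 12·2 + 7·1 + 6·3 = 58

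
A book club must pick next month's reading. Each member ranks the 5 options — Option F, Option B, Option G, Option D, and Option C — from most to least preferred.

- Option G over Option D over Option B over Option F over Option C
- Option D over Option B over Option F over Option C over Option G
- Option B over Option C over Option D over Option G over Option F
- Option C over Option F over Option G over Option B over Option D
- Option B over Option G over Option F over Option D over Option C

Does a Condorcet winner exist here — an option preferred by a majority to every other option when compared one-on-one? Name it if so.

Option B

Head-to-head results (5 voters total):
Option F vs Option B: Option B wins 4–1.
Option F vs Option G: Option G wins 3–2.
Option F vs Option D: Option D wins 3–2.
Option F vs Option C: Option F wins 3–2.
Option B vs Option G: Option B wins 3–2.
Option B vs Option D: Option B wins 3–2.
Option B vs Option C: Option B wins 4–1.
Option G vs Option D: Option G wins 3–2.
Option G vs Option C: Option C wins 3–2.
Option D vs Option C: Option D wins 3–2.
Option B beats each rival — Option F (4–1), Option G (3–2), Option D (3–2), Option C (4–1) — so Option B is the Condorcet winner.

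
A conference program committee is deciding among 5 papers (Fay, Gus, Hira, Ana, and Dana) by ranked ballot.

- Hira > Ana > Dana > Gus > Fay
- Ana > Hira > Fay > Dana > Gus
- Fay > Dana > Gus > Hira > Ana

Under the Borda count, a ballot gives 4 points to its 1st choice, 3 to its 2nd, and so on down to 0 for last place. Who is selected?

Hira

Borda scores:
  Fay: 0 + 2 + 4 = 6
  Gus: 1 + 0 + 2 = 3
  Hira: 4 + 3 + 1 = 8
  Ana: 3 + 4 + 0 = 7
  Dana: 2 + 1 + 3 = 6
Hira has the highest total.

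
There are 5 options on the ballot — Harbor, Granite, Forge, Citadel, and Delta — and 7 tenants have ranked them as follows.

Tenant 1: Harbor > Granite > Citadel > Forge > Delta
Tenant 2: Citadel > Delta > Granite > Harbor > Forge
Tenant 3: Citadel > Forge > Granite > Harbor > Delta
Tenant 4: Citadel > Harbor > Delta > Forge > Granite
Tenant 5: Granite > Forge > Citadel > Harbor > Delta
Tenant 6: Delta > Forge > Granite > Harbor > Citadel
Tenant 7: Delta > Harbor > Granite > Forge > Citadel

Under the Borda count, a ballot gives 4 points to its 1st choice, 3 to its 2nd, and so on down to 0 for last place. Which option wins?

Citadel

Borda scores:
  Harbor: 4 + 1 + 1 + 3 + 1 + 1 + 3 = 14
  Granite: 3 + 2 + 2 + 0 + 4 + 2 + 2 = 15
  Forge: 1 + 0 + 3 + 1 + 3 + 3 + 1 = 12
  Citadel: 2 + 4 + 4 + 4 + 2 + 0 + 0 = 16
  Delta: 0 + 3 + 0 + 2 + 0 + 4 + 4 = 13
Citadel has the highest total.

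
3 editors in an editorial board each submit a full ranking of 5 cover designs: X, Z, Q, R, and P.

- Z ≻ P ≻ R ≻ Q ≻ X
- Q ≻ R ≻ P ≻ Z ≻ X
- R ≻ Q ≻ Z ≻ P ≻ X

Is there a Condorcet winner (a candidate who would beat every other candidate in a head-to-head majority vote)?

Yes

Head-to-head results (3 voters total):
X vs Z: Z wins 3–0.
X vs Q: Q wins 3–0.
X vs R: R wins 3–0.
X vs P: P wins 3–0.
Z vs Q: Q wins 2–1.
Z vs R: R wins 2–1.
Z vs P: Z wins 2–1.
Q vs R: R wins 2–1.
Q vs P: Q wins 2–1.
R vs P: R wins 2–1.
R beats each rival — X (3–0), Z (2–1), Q (2–1), P (2–1) — so R is the Condorcet winner.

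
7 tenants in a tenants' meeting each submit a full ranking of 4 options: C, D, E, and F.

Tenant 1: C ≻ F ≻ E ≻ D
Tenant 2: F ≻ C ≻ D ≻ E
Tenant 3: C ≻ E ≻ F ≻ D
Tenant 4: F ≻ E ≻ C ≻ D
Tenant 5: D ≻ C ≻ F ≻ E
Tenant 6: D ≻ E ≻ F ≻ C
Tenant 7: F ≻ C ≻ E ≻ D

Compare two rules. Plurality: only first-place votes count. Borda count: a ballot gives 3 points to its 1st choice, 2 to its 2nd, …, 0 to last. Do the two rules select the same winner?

Plurality first-place counts: C 2, D 2, E 0, F 3 → F.
Borda totals: C 13, D 7, E 8, F 14 → F.
The two rules agree on F.

Yes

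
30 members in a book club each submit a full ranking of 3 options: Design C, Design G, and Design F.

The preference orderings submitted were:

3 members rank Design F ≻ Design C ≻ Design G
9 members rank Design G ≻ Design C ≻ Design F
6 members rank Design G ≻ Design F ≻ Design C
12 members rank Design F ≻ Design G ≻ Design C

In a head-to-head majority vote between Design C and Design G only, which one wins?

Ballots ranking Design C above Design G: 3.
Ballots ranking Design G above Design C: 9+6+12 = 27.
Design G wins the head-to-head, 27–3.

Design G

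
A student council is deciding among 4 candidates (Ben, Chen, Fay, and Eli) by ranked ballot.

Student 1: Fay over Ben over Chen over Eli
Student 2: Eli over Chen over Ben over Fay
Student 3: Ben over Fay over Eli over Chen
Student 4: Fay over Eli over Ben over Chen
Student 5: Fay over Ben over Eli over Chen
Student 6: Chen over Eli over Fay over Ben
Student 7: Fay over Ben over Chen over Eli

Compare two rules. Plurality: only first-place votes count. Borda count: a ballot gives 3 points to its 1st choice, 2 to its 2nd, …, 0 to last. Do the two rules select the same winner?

Plurality first-place counts: Ben 1, Chen 1, Fay 4, Eli 1 → Fay.
Borda totals: Ben 11, Chen 7, Fay 15, Eli 9 → Fay.
The two rules agree on Fay.

Yes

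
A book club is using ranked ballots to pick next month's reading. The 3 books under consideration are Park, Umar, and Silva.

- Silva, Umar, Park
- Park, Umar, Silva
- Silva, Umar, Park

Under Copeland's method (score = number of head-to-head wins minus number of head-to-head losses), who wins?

Pairwise results:
  Park vs Umar: Umar wins 2–1.
  Park vs Silva: Silva wins 2–1.
  Umar vs Silva: Silva wins 2–1.
Copeland scores (wins − losses):
  Park: 0 − 2 = -2
  Umar: 1 − 1 = 0
  Silva: 2 − 0 = 2
Silva has the best Copeland score.

Silva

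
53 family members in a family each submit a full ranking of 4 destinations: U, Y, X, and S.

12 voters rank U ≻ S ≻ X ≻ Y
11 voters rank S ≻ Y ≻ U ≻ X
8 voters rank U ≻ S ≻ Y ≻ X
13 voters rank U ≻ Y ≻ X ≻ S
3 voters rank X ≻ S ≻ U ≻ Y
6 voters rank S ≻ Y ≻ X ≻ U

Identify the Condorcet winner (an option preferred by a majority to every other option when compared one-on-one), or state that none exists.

Head-to-head results (53 voters total):
U vs Y: U wins 36–17.
U vs X: U wins 44–9.
U vs S: U wins 33–20.
Y vs X: Y wins 38–15.
Y vs S: S wins 40–13.
X vs S: S wins 37–16.
U beats each rival — Y (36–17), X (44–9), S (33–20) — so U is the Condorcet winner.

U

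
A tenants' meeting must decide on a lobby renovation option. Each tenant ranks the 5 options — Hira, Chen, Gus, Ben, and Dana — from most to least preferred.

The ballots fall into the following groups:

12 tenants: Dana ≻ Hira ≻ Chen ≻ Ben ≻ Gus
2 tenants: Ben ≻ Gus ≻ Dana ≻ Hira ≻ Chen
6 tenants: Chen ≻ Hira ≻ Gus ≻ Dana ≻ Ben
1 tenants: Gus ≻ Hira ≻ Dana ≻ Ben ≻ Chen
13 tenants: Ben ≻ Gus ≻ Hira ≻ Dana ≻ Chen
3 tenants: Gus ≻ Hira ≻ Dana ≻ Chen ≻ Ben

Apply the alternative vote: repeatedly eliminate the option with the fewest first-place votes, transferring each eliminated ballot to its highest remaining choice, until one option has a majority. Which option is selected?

Round 1: Ben 15, Dana 12, Chen 6, Gus 4, Hira 0. Hira has the fewest and is eliminated.
Round 2: Ben 15, Dana 12, Chen 6, Gus 4. Gus has the fewest and is eliminated.
Round 3: Dana 16, Ben 15, Chen 6. Chen has the fewest and is eliminated.
Round 4: Dana 22, Ben 15. Dana has a majority.

Dana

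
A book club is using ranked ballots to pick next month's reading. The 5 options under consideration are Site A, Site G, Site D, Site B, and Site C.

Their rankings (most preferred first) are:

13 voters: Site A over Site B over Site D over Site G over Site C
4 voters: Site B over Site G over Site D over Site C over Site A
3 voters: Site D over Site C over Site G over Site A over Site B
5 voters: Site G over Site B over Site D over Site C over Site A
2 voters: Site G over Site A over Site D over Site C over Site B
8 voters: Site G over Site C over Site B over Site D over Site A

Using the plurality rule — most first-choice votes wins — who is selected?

Site G

First-place vote totals:
  Site A: 13
  Site G: 15
  Site D: 3
  Site B: 4
  Site C: 0
Site G has the most first-place votes.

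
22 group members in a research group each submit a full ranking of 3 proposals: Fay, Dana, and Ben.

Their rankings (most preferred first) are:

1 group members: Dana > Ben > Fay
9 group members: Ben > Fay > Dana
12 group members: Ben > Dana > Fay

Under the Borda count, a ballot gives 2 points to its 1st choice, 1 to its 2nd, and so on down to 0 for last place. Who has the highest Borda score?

Borda scores:
  Fay: 0 + 9·1 + 12·0 = 9
  Dana: 2 + 9·0 + 12·1 = 14
  Ben: 1 + 9·2 + 12·2 = 43
Ben has the highest total.

Ben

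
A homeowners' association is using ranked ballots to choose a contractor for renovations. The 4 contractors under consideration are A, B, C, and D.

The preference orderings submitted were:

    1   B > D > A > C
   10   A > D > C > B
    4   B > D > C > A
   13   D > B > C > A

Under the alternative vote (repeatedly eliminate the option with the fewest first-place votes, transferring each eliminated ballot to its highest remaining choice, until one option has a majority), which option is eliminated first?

Round 1: D 13, A 10, B 5, C 0. C has the fewest and is eliminated.
Round 2: D 13, A 10, B 5. B has the fewest and is eliminated.
Round 3: D 18, A 10. D has a majority.

C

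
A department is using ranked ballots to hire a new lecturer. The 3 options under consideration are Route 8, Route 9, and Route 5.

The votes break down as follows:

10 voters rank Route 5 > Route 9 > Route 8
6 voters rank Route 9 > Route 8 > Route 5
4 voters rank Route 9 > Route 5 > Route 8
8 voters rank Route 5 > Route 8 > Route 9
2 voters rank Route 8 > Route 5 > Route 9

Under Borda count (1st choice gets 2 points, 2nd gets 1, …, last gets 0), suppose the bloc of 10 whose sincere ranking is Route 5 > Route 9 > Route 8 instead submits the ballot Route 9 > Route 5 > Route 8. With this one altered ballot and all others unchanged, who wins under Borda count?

Route 9

Borda totals with the altered ballot: Route 8 18, Route 9 40, Route 5 32.
The switch changes the winner from Route 5 to Route 9.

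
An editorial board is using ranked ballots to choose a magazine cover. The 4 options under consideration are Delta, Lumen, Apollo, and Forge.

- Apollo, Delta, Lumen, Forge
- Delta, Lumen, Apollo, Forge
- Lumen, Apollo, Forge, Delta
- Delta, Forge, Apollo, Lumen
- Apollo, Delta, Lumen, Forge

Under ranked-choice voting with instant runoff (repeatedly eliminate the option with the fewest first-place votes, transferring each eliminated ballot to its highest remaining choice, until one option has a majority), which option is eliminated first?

Round 1: Delta 2, Apollo 2, Lumen 1, Forge 0. Forge has the fewest and is eliminated.
Round 2: Delta 2, Apollo 2, Lumen 1. Lumen has the fewest and is eliminated.
Round 3: Apollo 3, Delta 2. Apollo has a majority.

Forge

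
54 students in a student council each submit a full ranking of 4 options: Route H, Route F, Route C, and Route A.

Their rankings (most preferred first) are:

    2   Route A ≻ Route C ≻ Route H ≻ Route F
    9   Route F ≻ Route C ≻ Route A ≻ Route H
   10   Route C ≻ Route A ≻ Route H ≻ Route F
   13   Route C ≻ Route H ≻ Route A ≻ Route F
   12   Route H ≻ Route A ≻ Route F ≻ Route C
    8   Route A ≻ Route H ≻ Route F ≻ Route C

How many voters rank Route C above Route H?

34

Ballots ranking Route C above Route H: 2+9+10+13 = 34.
Ballots ranking Route H above Route C: 12+8 = 20.
So 34 of 54 voters prefer Route C to Route H.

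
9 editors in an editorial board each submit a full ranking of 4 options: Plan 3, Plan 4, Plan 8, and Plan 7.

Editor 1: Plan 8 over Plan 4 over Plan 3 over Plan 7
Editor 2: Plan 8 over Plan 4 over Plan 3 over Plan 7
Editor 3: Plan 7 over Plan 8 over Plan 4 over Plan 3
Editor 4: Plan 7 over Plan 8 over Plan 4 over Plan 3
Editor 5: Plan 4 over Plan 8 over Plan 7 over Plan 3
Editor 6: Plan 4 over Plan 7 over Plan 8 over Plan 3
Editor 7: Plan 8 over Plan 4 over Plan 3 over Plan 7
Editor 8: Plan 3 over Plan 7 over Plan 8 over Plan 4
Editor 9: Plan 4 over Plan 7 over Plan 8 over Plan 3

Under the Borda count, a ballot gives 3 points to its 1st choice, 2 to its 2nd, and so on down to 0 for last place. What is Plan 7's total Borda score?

Borda scores:
  Plan 3: 1 + 1 + 0 + 0 + 0 + 0 + 1 + 3 + 0 = 6
  Plan 4: 2 + 2 + 1 + 1 + 3 + 3 + 2 + 0 + 3 = 17
  Plan 8: 3 + 3 + 2 + 2 + 2 + 1 + 3 + 1 + 1 = 18
  Plan 7: 0 + 0 + 3 + 3 + 1 + 2 + 0 + 2 + 2 = 13

13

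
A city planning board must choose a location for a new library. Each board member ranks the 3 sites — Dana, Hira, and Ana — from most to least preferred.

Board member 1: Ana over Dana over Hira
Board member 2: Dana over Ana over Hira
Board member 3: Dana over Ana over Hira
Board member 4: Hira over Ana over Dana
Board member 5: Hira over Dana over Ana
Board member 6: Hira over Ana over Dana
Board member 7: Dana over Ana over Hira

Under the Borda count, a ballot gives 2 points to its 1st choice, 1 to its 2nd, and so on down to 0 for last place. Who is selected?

Dana

Borda scores:
  Dana: 1 + 2 + 2 + 0 + 1 + 0 + 2 = 8
  Hira: 0 + 0 + 0 + 2 + 2 + 2 + 0 = 6
  Ana: 2 + 1 + 1 + 1 + 0 + 1 + 1 = 7
Dana has the highest total.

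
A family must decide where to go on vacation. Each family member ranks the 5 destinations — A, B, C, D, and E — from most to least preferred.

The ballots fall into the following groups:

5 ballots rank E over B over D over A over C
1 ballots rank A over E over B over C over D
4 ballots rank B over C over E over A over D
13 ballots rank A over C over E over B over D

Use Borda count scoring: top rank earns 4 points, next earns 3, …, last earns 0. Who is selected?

A

Borda scores:
  A: 5·1 + 4 + 4·1 + 13·4 = 65
  B: 5·3 + 2 + 4·4 + 13·1 = 46
  C: 5·0 + 1 + 4·3 + 13·3 = 52
  D: 5·2 + 0 + 4·0 + 13·0 = 10
  E: 5·4 + 3 + 4·2 + 13·2 = 57
A has the highest total.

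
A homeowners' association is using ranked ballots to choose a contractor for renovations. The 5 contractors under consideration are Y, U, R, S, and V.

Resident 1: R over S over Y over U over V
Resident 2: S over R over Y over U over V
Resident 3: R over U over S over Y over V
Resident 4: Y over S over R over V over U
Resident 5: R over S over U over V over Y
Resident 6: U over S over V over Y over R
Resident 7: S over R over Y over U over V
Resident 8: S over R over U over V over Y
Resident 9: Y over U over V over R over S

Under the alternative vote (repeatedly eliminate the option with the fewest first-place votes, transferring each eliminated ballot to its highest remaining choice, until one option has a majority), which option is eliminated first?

Round 1: R 3, S 3, Y 2, U 1, V 0. V has the fewest and is eliminated.
Round 2: R 3, S 3, Y 2, U 1. U has the fewest and is eliminated.
Round 3: S 4, R 3, Y 2. Y has the fewest and is eliminated.
Round 4: S 5, R 4. S has a majority.

V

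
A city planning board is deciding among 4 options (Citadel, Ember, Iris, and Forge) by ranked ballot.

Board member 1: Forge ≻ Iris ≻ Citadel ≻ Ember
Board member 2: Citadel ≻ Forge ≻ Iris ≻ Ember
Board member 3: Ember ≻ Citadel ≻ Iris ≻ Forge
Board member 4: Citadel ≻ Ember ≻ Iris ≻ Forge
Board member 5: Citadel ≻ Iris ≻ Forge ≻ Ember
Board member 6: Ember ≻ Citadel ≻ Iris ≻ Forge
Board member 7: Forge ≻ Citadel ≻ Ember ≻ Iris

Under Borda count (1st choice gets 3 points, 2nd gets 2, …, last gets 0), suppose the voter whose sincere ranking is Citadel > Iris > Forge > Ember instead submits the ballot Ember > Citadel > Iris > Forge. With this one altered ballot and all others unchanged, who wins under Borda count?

Citadel

Borda totals with the altered ballot: Citadel 15, Ember 12, Iris 7, Forge 8.
The winner is unchanged: still Citadel.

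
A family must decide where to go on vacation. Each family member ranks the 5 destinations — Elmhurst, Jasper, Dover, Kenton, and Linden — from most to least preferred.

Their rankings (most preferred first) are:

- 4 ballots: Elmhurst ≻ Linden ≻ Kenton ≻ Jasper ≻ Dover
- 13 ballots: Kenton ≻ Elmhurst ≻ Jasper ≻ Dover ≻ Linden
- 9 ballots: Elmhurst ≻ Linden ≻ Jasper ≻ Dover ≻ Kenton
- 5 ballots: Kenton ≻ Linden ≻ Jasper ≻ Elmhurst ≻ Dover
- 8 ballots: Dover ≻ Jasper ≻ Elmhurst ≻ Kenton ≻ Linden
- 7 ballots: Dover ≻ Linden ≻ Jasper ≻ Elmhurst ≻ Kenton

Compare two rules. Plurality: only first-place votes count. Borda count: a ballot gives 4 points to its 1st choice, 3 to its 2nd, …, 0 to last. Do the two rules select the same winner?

Plurality first-place counts: Elmhurst 13, Jasper 0, Dover 15, Kenton 18, Linden 0 → Kenton.
Borda totals: Elmhurst 119, Jasper 96, Dover 82, Kenton 88, Linden 75 → Elmhurst.
The two rules disagree: plurality picks Kenton, Borda picks Elmhurst.

No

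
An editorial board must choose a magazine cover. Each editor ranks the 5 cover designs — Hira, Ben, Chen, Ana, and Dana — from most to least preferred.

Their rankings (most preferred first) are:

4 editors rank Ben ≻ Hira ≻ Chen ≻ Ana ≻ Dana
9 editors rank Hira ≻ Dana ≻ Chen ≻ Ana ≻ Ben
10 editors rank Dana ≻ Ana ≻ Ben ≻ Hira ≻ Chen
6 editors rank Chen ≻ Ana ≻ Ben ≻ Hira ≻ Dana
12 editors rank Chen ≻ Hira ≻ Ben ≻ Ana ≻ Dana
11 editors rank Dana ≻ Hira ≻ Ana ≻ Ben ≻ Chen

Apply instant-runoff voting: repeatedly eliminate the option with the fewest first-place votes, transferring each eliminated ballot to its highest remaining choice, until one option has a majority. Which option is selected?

Dana

Round 1: Dana 21, Chen 18, Hira 9, Ben 4, Ana 0. Ana has the fewest and is eliminated.
Round 2: Dana 21, Chen 18, Hira 9, Ben 4. Ben has the fewest and is eliminated.
Round 3: Dana 21, Chen 18, Hira 13. Hira has the fewest and is eliminated.
Round 4: Dana 30, Chen 22. Dana has a majority.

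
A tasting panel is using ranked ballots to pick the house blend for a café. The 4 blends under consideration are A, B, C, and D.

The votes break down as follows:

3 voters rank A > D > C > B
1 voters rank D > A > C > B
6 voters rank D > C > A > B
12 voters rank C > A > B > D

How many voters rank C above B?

22

Ballots ranking C above B: 3+1+6+12 = 22.
Ballots ranking B above C: 0.
So 22 of 22 voters prefer C to B.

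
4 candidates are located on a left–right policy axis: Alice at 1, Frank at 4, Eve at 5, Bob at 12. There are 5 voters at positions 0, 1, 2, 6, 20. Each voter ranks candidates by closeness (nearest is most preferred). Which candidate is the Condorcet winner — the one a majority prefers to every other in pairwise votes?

Alice

With single-peaked preferences on a line, the Condorcet winner is the candidate closest to the median voter.
The median voter (position 2) is closest to Alice at 1.
Check: Alice vs Bob — voters closer to Alice: 4 of 5.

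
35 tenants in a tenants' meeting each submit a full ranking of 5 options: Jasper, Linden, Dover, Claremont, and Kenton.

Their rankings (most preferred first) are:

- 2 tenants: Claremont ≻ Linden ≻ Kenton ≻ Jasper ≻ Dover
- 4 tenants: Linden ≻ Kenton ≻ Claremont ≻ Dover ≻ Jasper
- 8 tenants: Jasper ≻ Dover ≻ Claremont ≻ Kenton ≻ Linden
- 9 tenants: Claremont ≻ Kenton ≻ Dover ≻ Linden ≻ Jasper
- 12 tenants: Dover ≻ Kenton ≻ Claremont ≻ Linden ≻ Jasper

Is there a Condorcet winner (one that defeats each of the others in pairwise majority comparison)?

Yes

Head-to-head results (35 voters total):
Jasper vs Linden: Linden wins 27–8.
Jasper vs Dover: Dover wins 25–10.
Jasper vs Claremont: Claremont wins 27–8.
Jasper vs Kenton: Kenton wins 27–8.
Linden vs Dover: Dover wins 29–6.
Linden vs Claremont: Claremont wins 31–4.
Linden vs Kenton: Kenton wins 29–6.
Dover vs Claremont: Dover wins 20–15.
Dover vs Kenton: Dover wins 20–15.
Claremont vs Kenton: Claremont wins 19–16.
Dover beats each rival — Jasper (25–10), Linden (29–6), Claremont (20–15), Kenton (20–15) — so Dover is the Condorcet winner.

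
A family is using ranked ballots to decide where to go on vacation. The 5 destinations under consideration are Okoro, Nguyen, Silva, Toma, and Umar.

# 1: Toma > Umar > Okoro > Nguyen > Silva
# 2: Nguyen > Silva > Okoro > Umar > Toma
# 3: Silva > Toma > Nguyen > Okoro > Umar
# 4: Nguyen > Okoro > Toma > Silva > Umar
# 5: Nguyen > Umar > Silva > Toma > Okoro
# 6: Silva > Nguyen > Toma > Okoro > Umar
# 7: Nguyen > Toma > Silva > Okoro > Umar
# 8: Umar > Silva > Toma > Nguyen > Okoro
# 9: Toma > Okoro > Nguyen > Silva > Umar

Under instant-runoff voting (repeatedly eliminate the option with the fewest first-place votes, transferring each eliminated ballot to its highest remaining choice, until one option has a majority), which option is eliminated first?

Round 1: Nguyen 4, Silva 2, Toma 2, Umar 1, Okoro 0. Okoro has the fewest and is eliminated.
Round 2: Nguyen 4, Silva 2, Toma 2, Umar 1. Umar has the fewest and is eliminated.
Round 3: Nguyen 4, Silva 3, Toma 2. Toma has the fewest and is eliminated.
Round 4: Nguyen 6, Silva 3. Nguyen has a majority.

Okoro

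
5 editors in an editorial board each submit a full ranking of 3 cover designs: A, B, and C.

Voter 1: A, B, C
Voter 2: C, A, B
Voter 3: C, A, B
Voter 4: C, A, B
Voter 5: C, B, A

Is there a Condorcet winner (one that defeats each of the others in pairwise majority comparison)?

Yes

Head-to-head results (5 voters total):
A vs B: A wins 4–1.
A vs C: C wins 4–1.
B vs C: C wins 4–1.
C beats each rival — A (4–1), B (4–1) — so C is the Condorcet winner.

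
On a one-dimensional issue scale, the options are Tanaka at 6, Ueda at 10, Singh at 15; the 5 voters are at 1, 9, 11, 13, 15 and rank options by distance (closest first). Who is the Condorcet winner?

Ueda

With single-peaked preferences on a line, the Condorcet winner is the candidate closest to the median voter.
The median voter (position 11) is closest to Ueda at 10.
Check: Ueda vs Singh — voters closer to Ueda: 3 of 5.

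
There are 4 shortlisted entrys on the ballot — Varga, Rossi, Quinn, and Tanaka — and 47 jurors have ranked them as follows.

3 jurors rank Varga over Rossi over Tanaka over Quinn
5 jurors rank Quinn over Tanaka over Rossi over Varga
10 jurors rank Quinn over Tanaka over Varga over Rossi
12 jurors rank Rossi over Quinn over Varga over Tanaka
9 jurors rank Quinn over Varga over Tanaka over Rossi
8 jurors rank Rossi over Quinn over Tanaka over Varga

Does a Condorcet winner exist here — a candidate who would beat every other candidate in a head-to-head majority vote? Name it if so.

Head-to-head results (47 voters total):
Varga vs Rossi: Rossi wins 25–22.
Varga vs Quinn: Quinn wins 44–3.
Varga vs Tanaka: Varga wins 24–23.
Rossi vs Quinn: Quinn wins 24–23.
Rossi vs Tanaka: Tanaka wins 24–23.
Quinn vs Tanaka: Quinn wins 44–3.
Quinn beats each rival — Varga (44–3), Rossi (24–23), Tanaka (44–3) — so Quinn is the Condorcet winner.

Quinn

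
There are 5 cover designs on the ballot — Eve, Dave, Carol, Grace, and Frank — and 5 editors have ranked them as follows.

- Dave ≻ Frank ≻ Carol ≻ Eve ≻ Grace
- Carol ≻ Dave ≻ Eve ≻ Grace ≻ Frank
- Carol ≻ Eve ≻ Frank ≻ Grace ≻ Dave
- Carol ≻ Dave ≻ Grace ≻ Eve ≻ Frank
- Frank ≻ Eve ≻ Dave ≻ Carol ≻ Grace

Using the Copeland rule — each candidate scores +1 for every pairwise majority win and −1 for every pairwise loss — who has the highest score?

Pairwise results:
  Eve vs Dave: Dave wins 3–2.
  Eve vs Carol: Carol wins 4–1.
  Eve vs Grace: Eve wins 4–1.
  Eve vs Frank: Eve wins 3–2.
  Dave vs Carol: Carol wins 3–2.
  Dave vs Grace: Dave wins 4–1.
  Dave vs Frank: Dave wins 3–2.
  Carol vs Grace: Carol wins 5–0.
  Carol vs Frank: Carol wins 3–2.
  Grace vs Frank: Frank wins 3–2.
Copeland scores (wins − losses):
  Eve: 2 − 2 = 0
  Dave: 3 − 1 = 2
  Carol: 4 − 0 = 4
  Grace: 0 − 4 = -4
  Frank: 1 − 3 = -2
Carol has the best Copeland score.

Carol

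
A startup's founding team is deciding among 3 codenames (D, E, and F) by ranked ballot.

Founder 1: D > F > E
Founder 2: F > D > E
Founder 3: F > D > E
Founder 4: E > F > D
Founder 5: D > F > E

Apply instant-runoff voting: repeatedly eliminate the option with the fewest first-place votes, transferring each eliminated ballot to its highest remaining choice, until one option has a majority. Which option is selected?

Round 1: D 2, F 2, E 1. E has the fewest and is eliminated.
Round 2: F 3, D 2. F has a majority.

F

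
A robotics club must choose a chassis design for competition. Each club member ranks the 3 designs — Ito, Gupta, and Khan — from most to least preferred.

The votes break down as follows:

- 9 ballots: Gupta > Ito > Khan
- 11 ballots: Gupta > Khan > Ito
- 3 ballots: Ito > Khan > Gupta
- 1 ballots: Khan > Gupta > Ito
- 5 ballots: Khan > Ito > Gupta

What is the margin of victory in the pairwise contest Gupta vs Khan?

Ballots ranking Gupta above Khan: 9+11 = 20.
Ballots ranking Khan above Gupta: 3+1+5 = 9.
Gupta wins 20–9, a margin of 11.

11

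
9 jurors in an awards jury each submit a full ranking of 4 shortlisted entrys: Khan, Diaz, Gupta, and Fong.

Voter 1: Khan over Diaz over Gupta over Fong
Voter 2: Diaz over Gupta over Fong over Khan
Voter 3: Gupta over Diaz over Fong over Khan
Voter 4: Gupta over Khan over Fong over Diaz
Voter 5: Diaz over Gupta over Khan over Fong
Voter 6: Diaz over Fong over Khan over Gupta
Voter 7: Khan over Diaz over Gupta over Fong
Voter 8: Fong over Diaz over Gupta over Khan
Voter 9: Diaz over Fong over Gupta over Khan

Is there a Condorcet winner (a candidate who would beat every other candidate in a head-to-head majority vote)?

Yes

Head-to-head results (9 voters total):
Khan vs Diaz: Diaz wins 6–3.
Khan vs Gupta: Gupta wins 6–3.
Khan vs Fong: Fong wins 5–4.
Diaz vs Gupta: Diaz wins 7–2.
Diaz vs Fong: Diaz wins 7–2.
Gupta vs Fong: Gupta wins 6–3.
Diaz beats each rival — Khan (6–3), Gupta (7–2), Fong (7–2) — so Diaz is the Condorcet winner.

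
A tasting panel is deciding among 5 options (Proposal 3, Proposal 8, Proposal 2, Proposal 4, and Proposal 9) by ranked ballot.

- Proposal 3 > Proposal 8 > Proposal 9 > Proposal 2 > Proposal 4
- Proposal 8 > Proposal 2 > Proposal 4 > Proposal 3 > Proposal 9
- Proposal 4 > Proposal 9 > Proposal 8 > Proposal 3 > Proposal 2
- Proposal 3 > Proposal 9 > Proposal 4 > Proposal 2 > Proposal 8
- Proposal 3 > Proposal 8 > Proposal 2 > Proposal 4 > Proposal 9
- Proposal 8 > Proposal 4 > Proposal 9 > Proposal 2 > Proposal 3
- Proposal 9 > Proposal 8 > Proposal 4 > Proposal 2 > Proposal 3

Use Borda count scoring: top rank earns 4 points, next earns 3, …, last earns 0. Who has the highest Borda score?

Borda scores:
  Proposal 3: 4 + 1 + 1 + 4 + 4 + 0 + 0 = 14
  Proposal 8: 3 + 4 + 2 + 0 + 3 + 4 + 3 = 19
  Proposal 2: 1 + 3 + 0 + 1 + 2 + 1 + 1 = 9
  Proposal 4: 0 + 2 + 4 + 2 + 1 + 3 + 2 = 14
  Proposal 9: 2 + 0 + 3 + 3 + 0 + 2 + 4 = 14
Proposal 8 has the highest total.

Proposal 8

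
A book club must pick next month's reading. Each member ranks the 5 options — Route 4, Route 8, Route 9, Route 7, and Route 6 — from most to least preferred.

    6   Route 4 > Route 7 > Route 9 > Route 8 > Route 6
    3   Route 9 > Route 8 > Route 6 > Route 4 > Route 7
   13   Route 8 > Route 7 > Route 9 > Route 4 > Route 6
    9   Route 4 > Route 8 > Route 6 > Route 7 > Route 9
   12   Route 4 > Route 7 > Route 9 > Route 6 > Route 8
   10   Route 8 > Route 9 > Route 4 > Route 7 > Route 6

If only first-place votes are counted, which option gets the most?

Route 4

First-place vote totals:
  Route 4: 27
  Route 8: 23
  Route 9: 3
  Route 7: 0
  Route 6: 0
Route 4 has the most first-place votes.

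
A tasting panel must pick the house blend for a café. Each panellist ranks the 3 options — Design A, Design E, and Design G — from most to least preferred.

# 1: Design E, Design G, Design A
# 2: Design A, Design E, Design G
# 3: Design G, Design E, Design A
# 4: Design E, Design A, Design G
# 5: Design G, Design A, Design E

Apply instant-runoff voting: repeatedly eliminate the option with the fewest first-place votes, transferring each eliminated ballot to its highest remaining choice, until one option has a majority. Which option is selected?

Design E

Round 1: Design E 2, Design G 2, Design A 1. Design A has the fewest and is eliminated.
Round 2: Design E 3, Design G 2. Design E has a majority.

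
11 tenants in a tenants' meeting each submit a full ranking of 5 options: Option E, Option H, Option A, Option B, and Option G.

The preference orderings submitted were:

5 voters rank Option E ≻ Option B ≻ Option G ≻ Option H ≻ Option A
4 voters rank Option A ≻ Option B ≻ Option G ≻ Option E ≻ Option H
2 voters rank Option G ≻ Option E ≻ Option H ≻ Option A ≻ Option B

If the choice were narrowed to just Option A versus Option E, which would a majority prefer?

Option E

Ballots ranking Option A above Option E: 4.
Ballots ranking Option E above Option A: 5+2 = 7.
Option E wins the head-to-head, 7–4.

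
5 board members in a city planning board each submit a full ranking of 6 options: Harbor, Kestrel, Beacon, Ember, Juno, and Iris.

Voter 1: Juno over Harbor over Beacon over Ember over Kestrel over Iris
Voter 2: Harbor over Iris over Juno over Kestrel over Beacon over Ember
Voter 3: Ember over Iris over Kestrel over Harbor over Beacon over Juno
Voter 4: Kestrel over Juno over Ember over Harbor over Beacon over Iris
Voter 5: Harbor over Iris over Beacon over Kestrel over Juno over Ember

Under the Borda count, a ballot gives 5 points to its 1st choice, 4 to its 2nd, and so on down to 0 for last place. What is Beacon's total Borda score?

9

Borda scores:
  Harbor: 4 + 5 + 2 + 2 + 5 = 18
  Kestrel: 1 + 2 + 3 + 5 + 2 = 13
  Beacon: 3 + 1 + 1 + 1 + 3 = 9
  Ember: 2 + 0 + 5 + 3 + 0 = 10
  Juno: 5 + 3 + 0 + 4 + 1 = 13
  Iris: 0 + 4 + 4 + 0 + 4 = 12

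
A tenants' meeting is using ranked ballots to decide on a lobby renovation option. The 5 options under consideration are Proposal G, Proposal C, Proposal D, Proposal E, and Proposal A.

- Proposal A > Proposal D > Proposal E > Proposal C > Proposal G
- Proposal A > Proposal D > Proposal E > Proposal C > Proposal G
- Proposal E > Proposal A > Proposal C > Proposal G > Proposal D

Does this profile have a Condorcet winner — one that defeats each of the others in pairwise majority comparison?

Head-to-head results (3 voters total):
Proposal G vs Proposal C: Proposal C wins 3–0.
Proposal G vs Proposal D: Proposal D wins 2–1.
Proposal G vs Proposal E: Proposal E wins 3–0.
Proposal G vs Proposal A: Proposal A wins 3–0.
Proposal C vs Proposal D: Proposal D wins 2–1.
Proposal C vs Proposal E: Proposal E wins 3–0.
Proposal C vs Proposal A: Proposal A wins 3–0.
Proposal D vs Proposal E: Proposal D wins 2–1.
Proposal D vs Proposal A: Proposal A wins 3–0.
Proposal E vs Proposal A: Proposal A wins 2–1.
Proposal A beats each rival — Proposal G (3–0), Proposal C (3–0), Proposal D (3–0), Proposal E (2–1) — so Proposal A is the Condorcet winner.

Yes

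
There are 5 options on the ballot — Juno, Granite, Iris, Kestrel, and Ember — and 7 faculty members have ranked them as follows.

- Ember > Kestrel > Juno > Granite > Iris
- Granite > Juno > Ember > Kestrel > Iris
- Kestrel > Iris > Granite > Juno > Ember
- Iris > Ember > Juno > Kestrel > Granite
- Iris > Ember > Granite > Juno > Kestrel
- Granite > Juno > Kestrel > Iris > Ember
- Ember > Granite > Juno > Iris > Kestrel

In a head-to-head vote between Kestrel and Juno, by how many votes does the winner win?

Ballots ranking Kestrel above Juno: 2.
Ballots ranking Juno above Kestrel: 5.
Juno wins 5–2, a margin of 3.

3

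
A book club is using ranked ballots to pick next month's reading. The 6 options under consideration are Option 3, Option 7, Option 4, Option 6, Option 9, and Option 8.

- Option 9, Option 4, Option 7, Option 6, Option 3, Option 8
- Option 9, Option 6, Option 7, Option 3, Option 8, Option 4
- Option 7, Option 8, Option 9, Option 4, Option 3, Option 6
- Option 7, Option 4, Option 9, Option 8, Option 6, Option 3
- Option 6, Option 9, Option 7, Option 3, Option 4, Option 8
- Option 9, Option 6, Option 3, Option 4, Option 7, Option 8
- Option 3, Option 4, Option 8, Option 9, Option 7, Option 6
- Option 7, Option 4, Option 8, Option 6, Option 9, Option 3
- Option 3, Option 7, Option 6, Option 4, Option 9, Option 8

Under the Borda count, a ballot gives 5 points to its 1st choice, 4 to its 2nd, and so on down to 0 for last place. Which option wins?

Option 7

Borda scores:
  Option 3: 1 + 2 + 1 + 0 + 2 + 3 + 5 + 0 + 5 = 19
  Option 7: 3 + 3 + 5 + 5 + 3 + 1 + 1 + 5 + 4 = 30
  Option 4: 4 + 0 + 2 + 4 + 1 + 2 + 4 + 4 + 2 = 23
  Option 6: 2 + 4 + 0 + 1 + 5 + 4 + 0 + 2 + 3 = 21
  Option 9: 5 + 5 + 3 + 3 + 4 + 5 + 2 + 1 + 1 = 29
  Option 8: 0 + 1 + 4 + 2 + 0 + 0 + 3 + 3 + 0 = 13
Option 7 has the highest total.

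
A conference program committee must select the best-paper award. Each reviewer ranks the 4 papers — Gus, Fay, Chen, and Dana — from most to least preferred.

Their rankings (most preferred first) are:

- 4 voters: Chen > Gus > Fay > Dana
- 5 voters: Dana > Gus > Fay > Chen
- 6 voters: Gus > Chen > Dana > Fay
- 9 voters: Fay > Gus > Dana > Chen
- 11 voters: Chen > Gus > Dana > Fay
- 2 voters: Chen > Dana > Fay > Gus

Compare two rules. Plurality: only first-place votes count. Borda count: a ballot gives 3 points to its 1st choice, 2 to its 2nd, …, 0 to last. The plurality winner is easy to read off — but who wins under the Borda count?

Gus

Plurality first-place counts: Gus 6, Fay 9, Chen 17, Dana 5 → Chen.
Borda totals: Gus 76, Fay 38, Chen 63, Dana 45 → Gus.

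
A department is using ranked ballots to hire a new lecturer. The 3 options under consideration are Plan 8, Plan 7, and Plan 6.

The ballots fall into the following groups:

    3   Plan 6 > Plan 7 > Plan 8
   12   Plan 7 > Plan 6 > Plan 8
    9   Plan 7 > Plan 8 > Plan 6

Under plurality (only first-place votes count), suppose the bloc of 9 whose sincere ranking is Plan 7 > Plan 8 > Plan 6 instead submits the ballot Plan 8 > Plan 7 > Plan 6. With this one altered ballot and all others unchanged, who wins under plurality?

First-place totals with the altered ballot: Plan 8 9, Plan 7 12, Plan 6 3.
The winner is unchanged: still Plan 7.

Plan 7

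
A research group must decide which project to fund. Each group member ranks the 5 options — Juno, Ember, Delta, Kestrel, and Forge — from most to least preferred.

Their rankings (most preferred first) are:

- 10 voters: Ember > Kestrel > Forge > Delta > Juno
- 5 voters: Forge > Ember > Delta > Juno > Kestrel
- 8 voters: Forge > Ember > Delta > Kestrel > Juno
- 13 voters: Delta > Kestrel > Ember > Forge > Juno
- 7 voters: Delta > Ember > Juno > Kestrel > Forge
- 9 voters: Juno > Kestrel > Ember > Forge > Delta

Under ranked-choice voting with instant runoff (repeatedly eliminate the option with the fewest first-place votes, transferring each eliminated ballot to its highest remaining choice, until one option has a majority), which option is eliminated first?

Round 1: Delta 20, Forge 13, Ember 10, Juno 9, Kestrel 0. Kestrel has the fewest and is eliminated.
Round 2: Delta 20, Forge 13, Ember 10, Juno 9. Juno has the fewest and is eliminated.
Round 3: Delta 20, Ember 19, Forge 13. Forge has the fewest and is eliminated.
Round 4: Ember 32, Delta 20. Ember has a majority.

Kestrel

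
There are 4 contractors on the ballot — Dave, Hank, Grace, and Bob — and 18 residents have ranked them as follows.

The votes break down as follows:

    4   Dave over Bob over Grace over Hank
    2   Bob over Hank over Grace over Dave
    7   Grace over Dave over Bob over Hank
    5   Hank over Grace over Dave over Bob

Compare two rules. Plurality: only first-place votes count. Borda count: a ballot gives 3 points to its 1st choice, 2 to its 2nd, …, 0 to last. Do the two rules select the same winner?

Plurality first-place counts: Dave 4, Hank 5, Grace 7, Bob 2 → Grace.
Borda totals: Dave 31, Hank 19, Grace 37, Bob 21 → Grace.
The two rules agree on Grace.

Yes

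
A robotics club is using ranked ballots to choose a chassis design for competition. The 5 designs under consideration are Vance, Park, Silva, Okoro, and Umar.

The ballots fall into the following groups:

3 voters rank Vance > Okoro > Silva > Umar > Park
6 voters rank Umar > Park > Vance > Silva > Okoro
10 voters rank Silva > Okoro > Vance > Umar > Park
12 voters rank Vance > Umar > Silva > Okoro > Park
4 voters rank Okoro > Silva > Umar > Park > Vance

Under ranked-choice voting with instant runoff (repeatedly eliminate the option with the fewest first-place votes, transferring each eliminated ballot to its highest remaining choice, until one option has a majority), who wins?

Round 1: Vance 15, Silva 10, Umar 6, Okoro 4, Park 0. Park has the fewest and is eliminated.
Round 2: Vance 15, Silva 10, Umar 6, Okoro 4. Okoro has the fewest and is eliminated.
Round 3: Vance 15, Silva 14, Umar 6. Umar has the fewest and is eliminated.
Round 4: Vance 21, Silva 14. Vance has a majority.

Vance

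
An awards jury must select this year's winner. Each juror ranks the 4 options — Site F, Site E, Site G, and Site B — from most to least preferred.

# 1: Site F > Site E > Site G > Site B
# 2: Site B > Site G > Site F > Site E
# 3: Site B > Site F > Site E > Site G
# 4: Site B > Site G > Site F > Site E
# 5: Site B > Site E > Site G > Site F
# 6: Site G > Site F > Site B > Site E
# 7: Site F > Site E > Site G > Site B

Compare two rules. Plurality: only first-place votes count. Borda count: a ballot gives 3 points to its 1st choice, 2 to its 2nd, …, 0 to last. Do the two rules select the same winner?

Yes

Plurality first-place counts: Site F 2, Site E 0, Site G 1, Site B 4 → Site B.
Borda totals: Site F 12, Site E 7, Site G 10, Site B 13 → Site B.
The two rules agree on Site B.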